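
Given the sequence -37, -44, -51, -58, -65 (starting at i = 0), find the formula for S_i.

Check differences: -44 - -37 = -7
-51 - -44 = -7
Common difference d = -7.
First term a = -37.
Formula: S_i = -37 - 7*i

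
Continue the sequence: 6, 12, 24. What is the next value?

Ratios: 12 / 6 = 2.0
This is a geometric sequence with common ratio r = 2.
Next term = 24 * 2 = 48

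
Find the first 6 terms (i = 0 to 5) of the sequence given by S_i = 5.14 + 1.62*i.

This is an arithmetic sequence.
i=0: S_0 = 5.14 + 1.62*0 = 5.14
i=1: S_1 = 5.14 + 1.62*1 = 6.76
i=2: S_2 = 5.14 + 1.62*2 = 8.38
i=3: S_3 = 5.14 + 1.62*3 = 10.0
i=4: S_4 = 5.14 + 1.62*4 = 11.62
i=5: S_5 = 5.14 + 1.62*5 = 13.24
The first 6 terms are: [5.14, 6.76, 8.38, 10.0, 11.62, 13.24]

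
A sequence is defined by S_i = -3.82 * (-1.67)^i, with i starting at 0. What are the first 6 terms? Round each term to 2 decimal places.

This is a geometric sequence.
i=0: S_0 = -3.82 * (-1.67)^0 = -3.82
i=1: S_1 = -3.82 * (-1.67)^1 ≈ 6.38
i=2: S_2 = -3.82 * (-1.67)^2 ≈ -10.65
i=3: S_3 = -3.82 * (-1.67)^3 ≈ 17.79
i=4: S_4 = -3.82 * (-1.67)^4 ≈ -29.71
i=5: S_5 = -3.82 * (-1.67)^5 ≈ 49.62
The first 6 terms are: [-3.82, 6.38, -10.65, 17.79, -29.71, 49.62]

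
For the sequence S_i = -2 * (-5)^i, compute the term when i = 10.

S_10 = -2 * (-5)^10 = -2 * 9765625 = -19531250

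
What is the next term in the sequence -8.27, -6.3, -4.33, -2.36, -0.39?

Differences: -6.3 - -8.27 = 1.97
This is an arithmetic sequence with common difference d = 1.97.
Next term = -0.39 + 1.97 = 1.58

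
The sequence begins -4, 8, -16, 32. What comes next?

Ratios: 8 / -4 = -2.0
This is a geometric sequence with common ratio r = -2.
Next term = 32 * -2 = -64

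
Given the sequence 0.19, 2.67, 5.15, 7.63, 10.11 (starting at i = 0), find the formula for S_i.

Check differences: 2.67 - 0.19 = 2.48
5.15 - 2.67 = 2.48
Common difference d = 2.48.
First term a = 0.19.
Formula: S_i = 0.19 + 2.48*i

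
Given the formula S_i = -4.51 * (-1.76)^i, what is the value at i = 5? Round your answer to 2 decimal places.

S_5 = -4.51 * (-1.76)^5 ≈ -4.51 * -16.8874 ≈ 76.16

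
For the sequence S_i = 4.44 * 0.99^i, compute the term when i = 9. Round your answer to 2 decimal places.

S_9 = 4.44 * 0.99^9 ≈ 4.44 * 0.9135 ≈ 4.06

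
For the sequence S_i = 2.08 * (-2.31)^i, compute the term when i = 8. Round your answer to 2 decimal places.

S_8 = 2.08 * (-2.31)^8 ≈ 2.08 * 810.7666 ≈ 1686.39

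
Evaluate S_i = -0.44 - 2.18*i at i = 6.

S_6 = -0.44 + -2.18*6 = -0.44 + -13.08 = -13.52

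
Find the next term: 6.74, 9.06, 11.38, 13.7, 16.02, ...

Differences: 9.06 - 6.74 = 2.32
This is an arithmetic sequence with common difference d = 2.32.
Next term = 16.02 + 2.32 = 18.34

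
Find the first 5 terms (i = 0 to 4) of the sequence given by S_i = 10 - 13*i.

This is an arithmetic sequence.
i=0: S_0 = 10 + -13*0 = 10
i=1: S_1 = 10 + -13*1 = -3
i=2: S_2 = 10 + -13*2 = -16
i=3: S_3 = 10 + -13*3 = -29
i=4: S_4 = 10 + -13*4 = -42
The first 5 terms are: [10, -3, -16, -29, -42]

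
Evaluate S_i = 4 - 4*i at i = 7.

S_7 = 4 + -4*7 = 4 + -28 = -24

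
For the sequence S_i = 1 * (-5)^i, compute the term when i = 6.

S_6 = 1 * (-5)^6 = 1 * 15625 = 15625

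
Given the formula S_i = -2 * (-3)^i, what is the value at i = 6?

S_6 = -2 * (-3)^6 = -2 * 729 = -1458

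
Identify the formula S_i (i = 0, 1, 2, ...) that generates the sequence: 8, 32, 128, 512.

Check ratios: 32 / 8 = 4.0
Common ratio r = 4.
First term a = 8.
Formula: S_i = 8 * 4^i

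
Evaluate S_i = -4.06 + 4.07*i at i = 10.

S_10 = -4.06 + 4.07*10 = -4.06 + 40.7 = 36.64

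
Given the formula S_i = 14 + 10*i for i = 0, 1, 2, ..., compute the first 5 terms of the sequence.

This is an arithmetic sequence.
i=0: S_0 = 14 + 10*0 = 14
i=1: S_1 = 14 + 10*1 = 24
i=2: S_2 = 14 + 10*2 = 34
i=3: S_3 = 14 + 10*3 = 44
i=4: S_4 = 14 + 10*4 = 54
The first 5 terms are: [14, 24, 34, 44, 54]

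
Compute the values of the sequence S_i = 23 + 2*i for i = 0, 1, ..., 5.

This is an arithmetic sequence.
i=0: S_0 = 23 + 2*0 = 23
i=1: S_1 = 23 + 2*1 = 25
i=2: S_2 = 23 + 2*2 = 27
i=3: S_3 = 23 + 2*3 = 29
i=4: S_4 = 23 + 2*4 = 31
i=5: S_5 = 23 + 2*5 = 33
The first 6 terms are: [23, 25, 27, 29, 31, 33]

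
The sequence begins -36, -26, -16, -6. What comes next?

Differences: -26 - -36 = 10
This is an arithmetic sequence with common difference d = 10.
Next term = -6 + 10 = 4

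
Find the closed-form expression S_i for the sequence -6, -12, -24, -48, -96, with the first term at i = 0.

Check ratios: -12 / -6 = 2.0
Common ratio r = 2.
First term a = -6.
Formula: S_i = -6 * 2^i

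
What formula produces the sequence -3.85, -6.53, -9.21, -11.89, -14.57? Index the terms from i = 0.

Check differences: -6.53 - -3.85 = -2.68
-9.21 - -6.53 = -2.68
Common difference d = -2.68.
First term a = -3.85.
Formula: S_i = -3.85 - 2.68*i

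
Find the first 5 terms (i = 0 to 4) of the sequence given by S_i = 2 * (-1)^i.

This is a geometric sequence.
i=0: S_0 = 2 * (-1)^0 = 2
i=1: S_1 = 2 * (-1)^1 = -2
i=2: S_2 = 2 * (-1)^2 = 2
i=3: S_3 = 2 * (-1)^3 = -2
i=4: S_4 = 2 * (-1)^4 = 2
The first 5 terms are: [2, -2, 2, -2, 2]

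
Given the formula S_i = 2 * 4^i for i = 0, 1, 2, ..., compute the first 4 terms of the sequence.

This is a geometric sequence.
i=0: S_0 = 2 * 4^0 = 2
i=1: S_1 = 2 * 4^1 = 8
i=2: S_2 = 2 * 4^2 = 32
i=3: S_3 = 2 * 4^3 = 128
The first 4 terms are: [2, 8, 32, 128]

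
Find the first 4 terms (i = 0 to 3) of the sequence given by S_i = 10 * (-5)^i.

This is a geometric sequence.
i=0: S_0 = 10 * (-5)^0 = 10
i=1: S_1 = 10 * (-5)^1 = -50
i=2: S_2 = 10 * (-5)^2 = 250
i=3: S_3 = 10 * (-5)^3 = -1250
The first 4 terms are: [10, -50, 250, -1250]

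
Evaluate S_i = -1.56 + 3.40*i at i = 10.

S_10 = -1.56 + 3.4*10 = -1.56 + 34.0 = 32.44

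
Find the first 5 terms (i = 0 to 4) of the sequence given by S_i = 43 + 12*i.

This is an arithmetic sequence.
i=0: S_0 = 43 + 12*0 = 43
i=1: S_1 = 43 + 12*1 = 55
i=2: S_2 = 43 + 12*2 = 67
i=3: S_3 = 43 + 12*3 = 79
i=4: S_4 = 43 + 12*4 = 91
The first 5 terms are: [43, 55, 67, 79, 91]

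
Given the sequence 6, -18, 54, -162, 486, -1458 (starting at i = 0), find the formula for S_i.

Check ratios: -18 / 6 = -3.0
Common ratio r = -3.
First term a = 6.
Formula: S_i = 6 * (-3)^i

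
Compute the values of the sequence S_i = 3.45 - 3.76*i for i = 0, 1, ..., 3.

This is an arithmetic sequence.
i=0: S_0 = 3.45 + -3.76*0 = 3.45
i=1: S_1 = 3.45 + -3.76*1 = -0.31
i=2: S_2 = 3.45 + -3.76*2 = -4.07
i=3: S_3 = 3.45 + -3.76*3 = -7.83
The first 4 terms are: [3.45, -0.31, -4.07, -7.83]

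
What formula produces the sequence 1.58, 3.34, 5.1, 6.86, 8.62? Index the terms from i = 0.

Check differences: 3.34 - 1.58 = 1.76
5.1 - 3.34 = 1.76
Common difference d = 1.76.
First term a = 1.58.
Formula: S_i = 1.58 + 1.76*i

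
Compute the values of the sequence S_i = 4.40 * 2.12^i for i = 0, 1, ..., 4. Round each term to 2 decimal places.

This is a geometric sequence.
i=0: S_0 = 4.4 * 2.12^0 = 4.4
i=1: S_1 = 4.4 * 2.12^1 ≈ 9.33
i=2: S_2 = 4.4 * 2.12^2 ≈ 19.78
i=3: S_3 = 4.4 * 2.12^3 ≈ 41.92
i=4: S_4 = 4.4 * 2.12^4 ≈ 88.88
The first 5 terms are: [4.4, 9.33, 19.78, 41.92, 88.88]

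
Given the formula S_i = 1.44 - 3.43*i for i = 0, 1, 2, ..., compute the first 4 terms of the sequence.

This is an arithmetic sequence.
i=0: S_0 = 1.44 + -3.43*0 = 1.44
i=1: S_1 = 1.44 + -3.43*1 = -1.99
i=2: S_2 = 1.44 + -3.43*2 = -5.42
i=3: S_3 = 1.44 + -3.43*3 = -8.85
The first 4 terms are: [1.44, -1.99, -5.42, -8.85]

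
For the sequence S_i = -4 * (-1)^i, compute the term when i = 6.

S_6 = -4 * (-1)^6 = -4 * 1 = -4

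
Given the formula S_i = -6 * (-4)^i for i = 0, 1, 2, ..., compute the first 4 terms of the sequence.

This is a geometric sequence.
i=0: S_0 = -6 * (-4)^0 = -6
i=1: S_1 = -6 * (-4)^1 = 24
i=2: S_2 = -6 * (-4)^2 = -96
i=3: S_3 = -6 * (-4)^3 = 384
The first 4 terms are: [-6, 24, -96, 384]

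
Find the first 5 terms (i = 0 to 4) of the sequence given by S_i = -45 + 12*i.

This is an arithmetic sequence.
i=0: S_0 = -45 + 12*0 = -45
i=1: S_1 = -45 + 12*1 = -33
i=2: S_2 = -45 + 12*2 = -21
i=3: S_3 = -45 + 12*3 = -9
i=4: S_4 = -45 + 12*4 = 3
The first 5 terms are: [-45, -33, -21, -9, 3]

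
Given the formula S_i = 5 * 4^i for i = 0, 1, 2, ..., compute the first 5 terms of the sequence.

This is a geometric sequence.
i=0: S_0 = 5 * 4^0 = 5
i=1: S_1 = 5 * 4^1 = 20
i=2: S_2 = 5 * 4^2 = 80
i=3: S_3 = 5 * 4^3 = 320
i=4: S_4 = 5 * 4^4 = 1280
The first 5 terms are: [5, 20, 80, 320, 1280]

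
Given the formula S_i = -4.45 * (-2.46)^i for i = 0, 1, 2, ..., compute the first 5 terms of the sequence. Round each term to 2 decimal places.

This is a geometric sequence.
i=0: S_0 = -4.45 * (-2.46)^0 = -4.45
i=1: S_1 = -4.45 * (-2.46)^1 ≈ 10.95
i=2: S_2 = -4.45 * (-2.46)^2 ≈ -26.93
i=3: S_3 = -4.45 * (-2.46)^3 ≈ 66.25
i=4: S_4 = -4.45 * (-2.46)^4 ≈ -162.97
The first 5 terms are: [-4.45, 10.95, -26.93, 66.25, -162.97]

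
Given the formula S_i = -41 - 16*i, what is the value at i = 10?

S_10 = -41 + -16*10 = -41 + -160 = -201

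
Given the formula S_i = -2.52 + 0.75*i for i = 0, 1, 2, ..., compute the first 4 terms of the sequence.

This is an arithmetic sequence.
i=0: S_0 = -2.52 + 0.75*0 = -2.52
i=1: S_1 = -2.52 + 0.75*1 = -1.77
i=2: S_2 = -2.52 + 0.75*2 = -1.02
i=3: S_3 = -2.52 + 0.75*3 = -0.27
The first 4 terms are: [-2.52, -1.77, -1.02, -0.27]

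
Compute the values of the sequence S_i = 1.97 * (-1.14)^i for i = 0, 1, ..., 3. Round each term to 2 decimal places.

This is a geometric sequence.
i=0: S_0 = 1.97 * (-1.14)^0 = 1.97
i=1: S_1 = 1.97 * (-1.14)^1 ≈ -2.25
i=2: S_2 = 1.97 * (-1.14)^2 ≈ 2.56
i=3: S_3 = 1.97 * (-1.14)^3 ≈ -2.92
The first 4 terms are: [1.97, -2.25, 2.56, -2.92]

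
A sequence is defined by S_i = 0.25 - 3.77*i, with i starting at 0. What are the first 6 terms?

This is an arithmetic sequence.
i=0: S_0 = 0.25 + -3.77*0 = 0.25
i=1: S_1 = 0.25 + -3.77*1 = -3.52
i=2: S_2 = 0.25 + -3.77*2 = -7.29
i=3: S_3 = 0.25 + -3.77*3 = -11.06
i=4: S_4 = 0.25 + -3.77*4 = -14.83
i=5: S_5 = 0.25 + -3.77*5 = -18.6
The first 6 terms are: [0.25, -3.52, -7.29, -11.06, -14.83, -18.6]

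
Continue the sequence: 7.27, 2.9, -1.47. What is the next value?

Differences: 2.9 - 7.27 = -4.37
This is an arithmetic sequence with common difference d = -4.37.
Next term = -1.47 + -4.37 = -5.84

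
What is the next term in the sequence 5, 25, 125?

Ratios: 25 / 5 = 5.0
This is a geometric sequence with common ratio r = 5.
Next term = 125 * 5 = 625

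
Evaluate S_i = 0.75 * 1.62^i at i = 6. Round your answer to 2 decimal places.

S_6 = 0.75 * 1.62^6 ≈ 0.75 * 18.0755 ≈ 13.56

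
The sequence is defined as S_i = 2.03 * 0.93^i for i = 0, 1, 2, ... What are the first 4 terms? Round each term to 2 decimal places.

This is a geometric sequence.
i=0: S_0 = 2.03 * 0.93^0 = 2.03
i=1: S_1 = 2.03 * 0.93^1 ≈ 1.89
i=2: S_2 = 2.03 * 0.93^2 ≈ 1.76
i=3: S_3 = 2.03 * 0.93^3 ≈ 1.63
The first 4 terms are: [2.03, 1.89, 1.76, 1.63]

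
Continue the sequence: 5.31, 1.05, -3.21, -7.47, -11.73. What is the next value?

Differences: 1.05 - 5.31 = -4.26
This is an arithmetic sequence with common difference d = -4.26.
Next term = -11.73 + -4.26 = -15.99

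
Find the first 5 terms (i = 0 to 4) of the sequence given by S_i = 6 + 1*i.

This is an arithmetic sequence.
i=0: S_0 = 6 + 1*0 = 6
i=1: S_1 = 6 + 1*1 = 7
i=2: S_2 = 6 + 1*2 = 8
i=3: S_3 = 6 + 1*3 = 9
i=4: S_4 = 6 + 1*4 = 10
The first 5 terms are: [6, 7, 8, 9, 10]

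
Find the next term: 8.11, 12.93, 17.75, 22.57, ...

Differences: 12.93 - 8.11 = 4.82
This is an arithmetic sequence with common difference d = 4.82.
Next term = 22.57 + 4.82 = 27.39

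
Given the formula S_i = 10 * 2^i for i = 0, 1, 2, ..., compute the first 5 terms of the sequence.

This is a geometric sequence.
i=0: S_0 = 10 * 2^0 = 10
i=1: S_1 = 10 * 2^1 = 20
i=2: S_2 = 10 * 2^2 = 40
i=3: S_3 = 10 * 2^3 = 80
i=4: S_4 = 10 * 2^4 = 160
The first 5 terms are: [10, 20, 40, 80, 160]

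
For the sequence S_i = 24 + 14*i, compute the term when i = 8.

S_8 = 24 + 14*8 = 24 + 112 = 136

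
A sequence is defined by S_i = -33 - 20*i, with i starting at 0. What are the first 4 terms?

This is an arithmetic sequence.
i=0: S_0 = -33 + -20*0 = -33
i=1: S_1 = -33 + -20*1 = -53
i=2: S_2 = -33 + -20*2 = -73
i=3: S_3 = -33 + -20*3 = -93
The first 4 terms are: [-33, -53, -73, -93]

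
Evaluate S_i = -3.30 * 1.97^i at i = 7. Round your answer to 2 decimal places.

S_7 = -3.3 * 1.97^7 ≈ -3.3 * 115.1499 ≈ -379.99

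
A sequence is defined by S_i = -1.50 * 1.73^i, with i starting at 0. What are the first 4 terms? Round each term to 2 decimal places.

This is a geometric sequence.
i=0: S_0 = -1.5 * 1.73^0 = -1.5
i=1: S_1 = -1.5 * 1.73^1 ≈ -2.6
i=2: S_2 = -1.5 * 1.73^2 ≈ -4.49
i=3: S_3 = -1.5 * 1.73^3 ≈ -7.77
The first 4 terms are: [-1.5, -2.6, -4.49, -7.77]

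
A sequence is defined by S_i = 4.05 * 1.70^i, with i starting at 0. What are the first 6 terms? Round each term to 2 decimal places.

This is a geometric sequence.
i=0: S_0 = 4.05 * 1.7^0 = 4.05
i=1: S_1 = 4.05 * 1.7^1 ≈ 6.89
i=2: S_2 = 4.05 * 1.7^2 ≈ 11.7
i=3: S_3 = 4.05 * 1.7^3 ≈ 19.9
i=4: S_4 = 4.05 * 1.7^4 ≈ 33.83
i=5: S_5 = 4.05 * 1.7^5 ≈ 57.5
The first 6 terms are: [4.05, 6.89, 11.7, 19.9, 33.83, 57.5]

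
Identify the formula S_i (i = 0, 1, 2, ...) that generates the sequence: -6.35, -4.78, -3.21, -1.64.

Check differences: -4.78 - -6.35 = 1.57
-3.21 - -4.78 = 1.57
Common difference d = 1.57.
First term a = -6.35.
Formula: S_i = -6.35 + 1.57*i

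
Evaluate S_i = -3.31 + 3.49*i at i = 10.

S_10 = -3.31 + 3.49*10 = -3.31 + 34.9 = 31.59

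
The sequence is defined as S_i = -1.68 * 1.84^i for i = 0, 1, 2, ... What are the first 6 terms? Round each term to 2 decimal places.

This is a geometric sequence.
i=0: S_0 = -1.68 * 1.84^0 = -1.68
i=1: S_1 = -1.68 * 1.84^1 ≈ -3.09
i=2: S_2 = -1.68 * 1.84^2 ≈ -5.69
i=3: S_3 = -1.68 * 1.84^3 ≈ -10.47
i=4: S_4 = -1.68 * 1.84^4 ≈ -19.26
i=5: S_5 = -1.68 * 1.84^5 ≈ -35.43
The first 6 terms are: [-1.68, -3.09, -5.69, -10.47, -19.26, -35.43]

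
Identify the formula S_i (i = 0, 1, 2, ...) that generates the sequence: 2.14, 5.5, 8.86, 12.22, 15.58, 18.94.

Check differences: 5.5 - 2.14 = 3.36
8.86 - 5.5 = 3.36
Common difference d = 3.36.
First term a = 2.14.
Formula: S_i = 2.14 + 3.36*i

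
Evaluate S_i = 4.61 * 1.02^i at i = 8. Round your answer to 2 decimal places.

S_8 = 4.61 * 1.02^8 ≈ 4.61 * 1.1717 ≈ 5.4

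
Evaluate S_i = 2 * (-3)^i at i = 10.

S_10 = 2 * (-3)^10 = 2 * 59049 = 118098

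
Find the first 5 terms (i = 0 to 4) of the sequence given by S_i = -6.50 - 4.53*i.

This is an arithmetic sequence.
i=0: S_0 = -6.5 + -4.53*0 = -6.5
i=1: S_1 = -6.5 + -4.53*1 = -11.03
i=2: S_2 = -6.5 + -4.53*2 = -15.56
i=3: S_3 = -6.5 + -4.53*3 = -20.09
i=4: S_4 = -6.5 + -4.53*4 = -24.62
The first 5 terms are: [-6.5, -11.03, -15.56, -20.09, -24.62]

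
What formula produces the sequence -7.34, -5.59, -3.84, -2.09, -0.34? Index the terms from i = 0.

Check differences: -5.59 - -7.34 = 1.75
-3.84 - -5.59 = 1.75
Common difference d = 1.75.
First term a = -7.34.
Formula: S_i = -7.34 + 1.75*i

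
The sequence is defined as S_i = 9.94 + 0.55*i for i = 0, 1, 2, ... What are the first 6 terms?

This is an arithmetic sequence.
i=0: S_0 = 9.94 + 0.55*0 = 9.94
i=1: S_1 = 9.94 + 0.55*1 = 10.49
i=2: S_2 = 9.94 + 0.55*2 = 11.04
i=3: S_3 = 9.94 + 0.55*3 = 11.59
i=4: S_4 = 9.94 + 0.55*4 = 12.14
i=5: S_5 = 9.94 + 0.55*5 = 12.69
The first 6 terms are: [9.94, 10.49, 11.04, 11.59, 12.14, 12.69]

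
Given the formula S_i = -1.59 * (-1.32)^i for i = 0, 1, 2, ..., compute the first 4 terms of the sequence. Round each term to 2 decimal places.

This is a geometric sequence.
i=0: S_0 = -1.59 * (-1.32)^0 = -1.59
i=1: S_1 = -1.59 * (-1.32)^1 ≈ 2.1
i=2: S_2 = -1.59 * (-1.32)^2 ≈ -2.77
i=3: S_3 = -1.59 * (-1.32)^3 ≈ 3.66
The first 4 terms are: [-1.59, 2.1, -2.77, 3.66]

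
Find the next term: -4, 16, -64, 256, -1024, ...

Ratios: 16 / -4 = -4.0
This is a geometric sequence with common ratio r = -4.
Next term = -1024 * -4 = 4096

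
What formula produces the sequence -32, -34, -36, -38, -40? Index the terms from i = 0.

Check differences: -34 - -32 = -2
-36 - -34 = -2
Common difference d = -2.
First term a = -32.
Formula: S_i = -32 - 2*i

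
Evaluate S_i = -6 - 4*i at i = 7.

S_7 = -6 + -4*7 = -6 + -28 = -34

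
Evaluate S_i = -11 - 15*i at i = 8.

S_8 = -11 + -15*8 = -11 + -120 = -131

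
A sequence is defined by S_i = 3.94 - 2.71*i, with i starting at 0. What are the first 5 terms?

This is an arithmetic sequence.
i=0: S_0 = 3.94 + -2.71*0 = 3.94
i=1: S_1 = 3.94 + -2.71*1 = 1.23
i=2: S_2 = 3.94 + -2.71*2 = -1.48
i=3: S_3 = 3.94 + -2.71*3 = -4.19
i=4: S_4 = 3.94 + -2.71*4 = -6.9
The first 5 terms are: [3.94, 1.23, -1.48, -4.19, -6.9]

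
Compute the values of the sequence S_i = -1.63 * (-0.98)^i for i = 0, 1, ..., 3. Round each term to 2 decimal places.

This is a geometric sequence.
i=0: S_0 = -1.63 * (-0.98)^0 = -1.63
i=1: S_1 = -1.63 * (-0.98)^1 ≈ 1.6
i=2: S_2 = -1.63 * (-0.98)^2 ≈ -1.57
i=3: S_3 = -1.63 * (-0.98)^3 ≈ 1.53
The first 4 terms are: [-1.63, 1.6, -1.57, 1.53]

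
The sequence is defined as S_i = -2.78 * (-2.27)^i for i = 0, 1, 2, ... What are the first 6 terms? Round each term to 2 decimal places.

This is a geometric sequence.
i=0: S_0 = -2.78 * (-2.27)^0 = -2.78
i=1: S_1 = -2.78 * (-2.27)^1 ≈ 6.31
i=2: S_2 = -2.78 * (-2.27)^2 ≈ -14.33
i=3: S_3 = -2.78 * (-2.27)^3 ≈ 32.52
i=4: S_4 = -2.78 * (-2.27)^4 ≈ -73.82
i=5: S_5 = -2.78 * (-2.27)^5 ≈ 167.56
The first 6 terms are: [-2.78, 6.31, -14.33, 32.52, -73.82, 167.56]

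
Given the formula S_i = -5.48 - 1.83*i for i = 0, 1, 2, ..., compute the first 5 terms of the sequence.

This is an arithmetic sequence.
i=0: S_0 = -5.48 + -1.83*0 = -5.48
i=1: S_1 = -5.48 + -1.83*1 = -7.31
i=2: S_2 = -5.48 + -1.83*2 = -9.14
i=3: S_3 = -5.48 + -1.83*3 = -10.97
i=4: S_4 = -5.48 + -1.83*4 = -12.8
The first 5 terms are: [-5.48, -7.31, -9.14, -10.97, -12.8]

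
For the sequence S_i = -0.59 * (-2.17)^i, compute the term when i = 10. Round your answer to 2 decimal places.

S_10 = -0.59 * (-2.17)^10 ≈ -0.59 * 2315.247 ≈ -1366.0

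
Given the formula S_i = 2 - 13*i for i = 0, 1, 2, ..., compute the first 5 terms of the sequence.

This is an arithmetic sequence.
i=0: S_0 = 2 + -13*0 = 2
i=1: S_1 = 2 + -13*1 = -11
i=2: S_2 = 2 + -13*2 = -24
i=3: S_3 = 2 + -13*3 = -37
i=4: S_4 = 2 + -13*4 = -50
The first 5 terms are: [2, -11, -24, -37, -50]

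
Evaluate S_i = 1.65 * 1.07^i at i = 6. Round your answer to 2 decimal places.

S_6 = 1.65 * 1.07^6 ≈ 1.65 * 1.5007 ≈ 2.48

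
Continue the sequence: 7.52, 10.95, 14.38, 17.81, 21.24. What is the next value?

Differences: 10.95 - 7.52 = 3.43
This is an arithmetic sequence with common difference d = 3.43.
Next term = 21.24 + 3.43 = 24.67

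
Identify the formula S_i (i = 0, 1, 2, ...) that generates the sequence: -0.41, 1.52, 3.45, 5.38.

Check differences: 1.52 - -0.41 = 1.93
3.45 - 1.52 = 1.93
Common difference d = 1.93.
First term a = -0.41.
Formula: S_i = -0.41 + 1.93*i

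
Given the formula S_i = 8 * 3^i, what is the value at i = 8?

S_8 = 8 * 3^8 = 8 * 6561 = 52488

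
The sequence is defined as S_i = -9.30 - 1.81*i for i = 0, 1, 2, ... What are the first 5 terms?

This is an arithmetic sequence.
i=0: S_0 = -9.3 + -1.81*0 = -9.3
i=1: S_1 = -9.3 + -1.81*1 = -11.11
i=2: S_2 = -9.3 + -1.81*2 = -12.92
i=3: S_3 = -9.3 + -1.81*3 = -14.73
i=4: S_4 = -9.3 + -1.81*4 = -16.54
The first 5 terms are: [-9.3, -11.11, -12.92, -14.73, -16.54]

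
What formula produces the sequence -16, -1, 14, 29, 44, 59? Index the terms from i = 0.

Check differences: -1 - -16 = 15
14 - -1 = 15
Common difference d = 15.
First term a = -16.
Formula: S_i = -16 + 15*i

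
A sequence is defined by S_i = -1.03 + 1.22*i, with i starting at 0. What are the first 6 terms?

This is an arithmetic sequence.
i=0: S_0 = -1.03 + 1.22*0 = -1.03
i=1: S_1 = -1.03 + 1.22*1 = 0.19
i=2: S_2 = -1.03 + 1.22*2 = 1.41
i=3: S_3 = -1.03 + 1.22*3 = 2.63
i=4: S_4 = -1.03 + 1.22*4 = 3.85
i=5: S_5 = -1.03 + 1.22*5 = 5.07
The first 6 terms are: [-1.03, 0.19, 1.41, 2.63, 3.85, 5.07]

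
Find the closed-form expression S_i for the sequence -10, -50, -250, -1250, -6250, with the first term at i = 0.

Check ratios: -50 / -10 = 5.0
Common ratio r = 5.
First term a = -10.
Formula: S_i = -10 * 5^i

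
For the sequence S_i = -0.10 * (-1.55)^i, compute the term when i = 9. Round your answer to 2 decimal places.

S_9 = -0.1 * (-1.55)^9 ≈ -0.1 * -51.6399 ≈ 5.16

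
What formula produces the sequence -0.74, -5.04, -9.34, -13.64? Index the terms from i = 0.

Check differences: -5.04 - -0.74 = -4.3
-9.34 - -5.04 = -4.3
Common difference d = -4.3.
First term a = -0.74.
Formula: S_i = -0.74 - 4.30*i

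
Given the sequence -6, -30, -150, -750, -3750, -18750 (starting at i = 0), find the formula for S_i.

Check ratios: -30 / -6 = 5.0
Common ratio r = 5.
First term a = -6.
Formula: S_i = -6 * 5^i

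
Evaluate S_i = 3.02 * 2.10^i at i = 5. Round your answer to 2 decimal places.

S_5 = 3.02 * 2.1^5 ≈ 3.02 * 40.841 ≈ 123.34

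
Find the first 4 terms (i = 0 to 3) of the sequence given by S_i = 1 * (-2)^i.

This is a geometric sequence.
i=0: S_0 = 1 * (-2)^0 = 1
i=1: S_1 = 1 * (-2)^1 = -2
i=2: S_2 = 1 * (-2)^2 = 4
i=3: S_3 = 1 * (-2)^3 = -8
The first 4 terms are: [1, -2, 4, -8]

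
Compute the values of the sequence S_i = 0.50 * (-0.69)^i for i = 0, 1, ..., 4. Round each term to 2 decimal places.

This is a geometric sequence.
i=0: S_0 = 0.5 * (-0.69)^0 = 0.5
i=1: S_1 = 0.5 * (-0.69)^1 ≈ -0.35
i=2: S_2 = 0.5 * (-0.69)^2 ≈ 0.24
i=3: S_3 = 0.5 * (-0.69)^3 ≈ -0.16
i=4: S_4 = 0.5 * (-0.69)^4 ≈ 0.11
The first 5 terms are: [0.5, -0.35, 0.24, -0.16, 0.11]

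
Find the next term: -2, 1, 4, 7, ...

Differences: 1 - -2 = 3
This is an arithmetic sequence with common difference d = 3.
Next term = 7 + 3 = 10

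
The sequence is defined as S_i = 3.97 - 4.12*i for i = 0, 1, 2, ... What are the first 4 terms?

This is an arithmetic sequence.
i=0: S_0 = 3.97 + -4.12*0 = 3.97
i=1: S_1 = 3.97 + -4.12*1 = -0.15
i=2: S_2 = 3.97 + -4.12*2 = -4.27
i=3: S_3 = 3.97 + -4.12*3 = -8.39
The first 4 terms are: [3.97, -0.15, -4.27, -8.39]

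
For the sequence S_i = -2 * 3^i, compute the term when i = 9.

S_9 = -2 * 3^9 = -2 * 19683 = -39366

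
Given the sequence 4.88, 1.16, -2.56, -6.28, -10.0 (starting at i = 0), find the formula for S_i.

Check differences: 1.16 - 4.88 = -3.72
-2.56 - 1.16 = -3.72
Common difference d = -3.72.
First term a = 4.88.
Formula: S_i = 4.88 - 3.72*i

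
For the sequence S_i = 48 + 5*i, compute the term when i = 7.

S_7 = 48 + 5*7 = 48 + 35 = 83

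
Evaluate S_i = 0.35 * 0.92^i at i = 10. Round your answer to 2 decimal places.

S_10 = 0.35 * 0.92^10 ≈ 0.35 * 0.4344 ≈ 0.15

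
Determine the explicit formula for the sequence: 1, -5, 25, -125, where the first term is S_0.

Check ratios: -5 / 1 = -5.0
Common ratio r = -5.
First term a = 1.
Formula: S_i = 1 * (-5)^i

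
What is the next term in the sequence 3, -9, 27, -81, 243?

Ratios: -9 / 3 = -3.0
This is a geometric sequence with common ratio r = -3.
Next term = 243 * -3 = -729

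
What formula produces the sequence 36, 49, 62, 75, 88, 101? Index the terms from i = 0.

Check differences: 49 - 36 = 13
62 - 49 = 13
Common difference d = 13.
First term a = 36.
Formula: S_i = 36 + 13*i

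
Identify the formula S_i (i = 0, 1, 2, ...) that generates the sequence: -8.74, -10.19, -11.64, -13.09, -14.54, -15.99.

Check differences: -10.19 - -8.74 = -1.45
-11.64 - -10.19 = -1.45
Common difference d = -1.45.
First term a = -8.74.
Formula: S_i = -8.74 - 1.45*i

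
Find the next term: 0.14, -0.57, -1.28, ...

Differences: -0.57 - 0.14 = -0.71
This is an arithmetic sequence with common difference d = -0.71.
Next term = -1.28 + -0.71 = -1.99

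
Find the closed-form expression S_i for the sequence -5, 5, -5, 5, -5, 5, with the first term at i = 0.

Check ratios: 5 / -5 = -1.0
Common ratio r = -1.
First term a = -5.
Formula: S_i = -5 * (-1)^i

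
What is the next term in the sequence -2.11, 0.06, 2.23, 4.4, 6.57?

Differences: 0.06 - -2.11 = 2.17
This is an arithmetic sequence with common difference d = 2.17.
Next term = 6.57 + 2.17 = 8.74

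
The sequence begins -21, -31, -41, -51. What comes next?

Differences: -31 - -21 = -10
This is an arithmetic sequence with common difference d = -10.
Next term = -51 + -10 = -61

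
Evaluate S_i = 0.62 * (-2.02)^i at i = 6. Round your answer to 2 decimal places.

S_6 = 0.62 * (-2.02)^6 ≈ 0.62 * 67.9373 ≈ 42.12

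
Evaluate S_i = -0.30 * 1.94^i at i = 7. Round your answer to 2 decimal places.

S_7 = -0.3 * 1.94^7 ≈ -0.3 * 103.4218 ≈ -31.03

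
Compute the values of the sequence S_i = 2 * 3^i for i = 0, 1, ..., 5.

This is a geometric sequence.
i=0: S_0 = 2 * 3^0 = 2
i=1: S_1 = 2 * 3^1 = 6
i=2: S_2 = 2 * 3^2 = 18
i=3: S_3 = 2 * 3^3 = 54
i=4: S_4 = 2 * 3^4 = 162
i=5: S_5 = 2 * 3^5 = 486
The first 6 terms are: [2, 6, 18, 54, 162, 486]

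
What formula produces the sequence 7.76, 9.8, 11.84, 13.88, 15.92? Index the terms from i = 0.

Check differences: 9.8 - 7.76 = 2.04
11.84 - 9.8 = 2.04
Common difference d = 2.04.
First term a = 7.76.
Formula: S_i = 7.76 + 2.04*i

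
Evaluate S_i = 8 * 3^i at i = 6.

S_6 = 8 * 3^6 = 8 * 729 = 5832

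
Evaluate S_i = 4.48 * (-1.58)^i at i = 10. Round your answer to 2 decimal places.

S_10 = 4.48 * (-1.58)^10 ≈ 4.48 * 96.9551 ≈ 434.36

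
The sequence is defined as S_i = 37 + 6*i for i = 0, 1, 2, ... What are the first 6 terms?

This is an arithmetic sequence.
i=0: S_0 = 37 + 6*0 = 37
i=1: S_1 = 37 + 6*1 = 43
i=2: S_2 = 37 + 6*2 = 49
i=3: S_3 = 37 + 6*3 = 55
i=4: S_4 = 37 + 6*4 = 61
i=5: S_5 = 37 + 6*5 = 67
The first 6 terms are: [37, 43, 49, 55, 61, 67]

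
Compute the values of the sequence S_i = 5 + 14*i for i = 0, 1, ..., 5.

This is an arithmetic sequence.
i=0: S_0 = 5 + 14*0 = 5
i=1: S_1 = 5 + 14*1 = 19
i=2: S_2 = 5 + 14*2 = 33
i=3: S_3 = 5 + 14*3 = 47
i=4: S_4 = 5 + 14*4 = 61
i=5: S_5 = 5 + 14*5 = 75
The first 6 terms are: [5, 19, 33, 47, 61, 75]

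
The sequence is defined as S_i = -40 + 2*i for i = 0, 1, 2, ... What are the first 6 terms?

This is an arithmetic sequence.
i=0: S_0 = -40 + 2*0 = -40
i=1: S_1 = -40 + 2*1 = -38
i=2: S_2 = -40 + 2*2 = -36
i=3: S_3 = -40 + 2*3 = -34
i=4: S_4 = -40 + 2*4 = -32
i=5: S_5 = -40 + 2*5 = -30
The first 6 terms are: [-40, -38, -36, -34, -32, -30]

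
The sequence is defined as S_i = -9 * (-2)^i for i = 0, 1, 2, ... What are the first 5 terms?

This is a geometric sequence.
i=0: S_0 = -9 * (-2)^0 = -9
i=1: S_1 = -9 * (-2)^1 = 18
i=2: S_2 = -9 * (-2)^2 = -36
i=3: S_3 = -9 * (-2)^3 = 72
i=4: S_4 = -9 * (-2)^4 = -144
The first 5 terms are: [-9, 18, -36, 72, -144]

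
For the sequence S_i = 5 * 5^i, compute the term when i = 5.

S_5 = 5 * 5^5 = 5 * 3125 = 15625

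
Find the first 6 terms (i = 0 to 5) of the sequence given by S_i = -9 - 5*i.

This is an arithmetic sequence.
i=0: S_0 = -9 + -5*0 = -9
i=1: S_1 = -9 + -5*1 = -14
i=2: S_2 = -9 + -5*2 = -19
i=3: S_3 = -9 + -5*3 = -24
i=4: S_4 = -9 + -5*4 = -29
i=5: S_5 = -9 + -5*5 = -34
The first 6 terms are: [-9, -14, -19, -24, -29, -34]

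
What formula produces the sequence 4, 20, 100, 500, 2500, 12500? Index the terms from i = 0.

Check ratios: 20 / 4 = 5.0
Common ratio r = 5.
First term a = 4.
Formula: S_i = 4 * 5^i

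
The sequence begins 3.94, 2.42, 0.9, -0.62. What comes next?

Differences: 2.42 - 3.94 = -1.52
This is an arithmetic sequence with common difference d = -1.52.
Next term = -0.62 + -1.52 = -2.14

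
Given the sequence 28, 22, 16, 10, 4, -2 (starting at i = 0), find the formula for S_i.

Check differences: 22 - 28 = -6
16 - 22 = -6
Common difference d = -6.
First term a = 28.
Formula: S_i = 28 - 6*i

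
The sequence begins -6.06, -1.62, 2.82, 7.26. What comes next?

Differences: -1.62 - -6.06 = 4.44
This is an arithmetic sequence with common difference d = 4.44.
Next term = 7.26 + 4.44 = 11.7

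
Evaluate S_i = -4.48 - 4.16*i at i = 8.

S_8 = -4.48 + -4.16*8 = -4.48 + -33.28 = -37.76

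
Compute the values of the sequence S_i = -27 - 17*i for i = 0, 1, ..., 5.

This is an arithmetic sequence.
i=0: S_0 = -27 + -17*0 = -27
i=1: S_1 = -27 + -17*1 = -44
i=2: S_2 = -27 + -17*2 = -61
i=3: S_3 = -27 + -17*3 = -78
i=4: S_4 = -27 + -17*4 = -95
i=5: S_5 = -27 + -17*5 = -112
The first 6 terms are: [-27, -44, -61, -78, -95, -112]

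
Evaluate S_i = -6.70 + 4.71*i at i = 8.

S_8 = -6.7 + 4.71*8 = -6.7 + 37.68 = 30.98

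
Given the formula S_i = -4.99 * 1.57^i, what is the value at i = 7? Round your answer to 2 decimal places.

S_7 = -4.99 * 1.57^7 ≈ -4.99 * 23.5124 ≈ -117.33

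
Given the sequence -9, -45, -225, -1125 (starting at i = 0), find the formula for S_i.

Check ratios: -45 / -9 = 5.0
Common ratio r = 5.
First term a = -9.
Formula: S_i = -9 * 5^i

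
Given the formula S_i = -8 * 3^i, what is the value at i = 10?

S_10 = -8 * 3^10 = -8 * 59049 = -472392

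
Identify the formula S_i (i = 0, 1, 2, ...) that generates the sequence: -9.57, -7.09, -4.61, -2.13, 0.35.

Check differences: -7.09 - -9.57 = 2.48
-4.61 - -7.09 = 2.48
Common difference d = 2.48.
First term a = -9.57.
Formula: S_i = -9.57 + 2.48*i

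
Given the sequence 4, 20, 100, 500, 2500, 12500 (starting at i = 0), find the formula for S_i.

Check ratios: 20 / 4 = 5.0
Common ratio r = 5.
First term a = 4.
Formula: S_i = 4 * 5^i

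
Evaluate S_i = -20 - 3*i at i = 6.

S_6 = -20 + -3*6 = -20 + -18 = -38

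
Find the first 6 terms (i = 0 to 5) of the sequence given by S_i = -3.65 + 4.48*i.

This is an arithmetic sequence.
i=0: S_0 = -3.65 + 4.48*0 = -3.65
i=1: S_1 = -3.65 + 4.48*1 = 0.83
i=2: S_2 = -3.65 + 4.48*2 = 5.31
i=3: S_3 = -3.65 + 4.48*3 = 9.79
i=4: S_4 = -3.65 + 4.48*4 = 14.27
i=5: S_5 = -3.65 + 4.48*5 = 18.75
The first 6 terms are: [-3.65, 0.83, 5.31, 9.79, 14.27, 18.75]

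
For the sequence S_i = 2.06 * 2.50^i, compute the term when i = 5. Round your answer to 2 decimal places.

S_5 = 2.06 * 2.5^5 ≈ 2.06 * 97.6563 ≈ 201.17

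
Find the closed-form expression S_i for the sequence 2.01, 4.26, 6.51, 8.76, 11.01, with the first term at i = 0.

Check differences: 4.26 - 2.01 = 2.25
6.51 - 4.26 = 2.25
Common difference d = 2.25.
First term a = 2.01.
Formula: S_i = 2.01 + 2.25*i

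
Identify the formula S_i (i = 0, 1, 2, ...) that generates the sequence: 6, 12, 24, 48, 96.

Check ratios: 12 / 6 = 2.0
Common ratio r = 2.
First term a = 6.
Formula: S_i = 6 * 2^i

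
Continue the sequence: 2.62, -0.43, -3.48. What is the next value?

Differences: -0.43 - 2.62 = -3.05
This is an arithmetic sequence with common difference d = -3.05.
Next term = -3.48 + -3.05 = -6.53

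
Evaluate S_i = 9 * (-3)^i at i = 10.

S_10 = 9 * (-3)^10 = 9 * 59049 = 531441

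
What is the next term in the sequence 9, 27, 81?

Ratios: 27 / 9 = 3.0
This is a geometric sequence with common ratio r = 3.
Next term = 81 * 3 = 243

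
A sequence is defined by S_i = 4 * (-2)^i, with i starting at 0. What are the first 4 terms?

This is a geometric sequence.
i=0: S_0 = 4 * (-2)^0 = 4
i=1: S_1 = 4 * (-2)^1 = -8
i=2: S_2 = 4 * (-2)^2 = 16
i=3: S_3 = 4 * (-2)^3 = -32
The first 4 terms are: [4, -8, 16, -32]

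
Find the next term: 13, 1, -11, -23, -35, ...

Differences: 1 - 13 = -12
This is an arithmetic sequence with common difference d = -12.
Next term = -35 + -12 = -47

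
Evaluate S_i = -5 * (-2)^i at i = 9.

S_9 = -5 * (-2)^9 = -5 * -512 = 2560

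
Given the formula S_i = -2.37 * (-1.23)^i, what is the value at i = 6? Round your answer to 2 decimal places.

S_6 = -2.37 * (-1.23)^6 ≈ -2.37 * 3.4628 ≈ -8.21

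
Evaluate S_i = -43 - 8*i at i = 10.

S_10 = -43 + -8*10 = -43 + -80 = -123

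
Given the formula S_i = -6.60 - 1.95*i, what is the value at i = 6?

S_6 = -6.6 + -1.95*6 = -6.6 + -11.7 = -18.3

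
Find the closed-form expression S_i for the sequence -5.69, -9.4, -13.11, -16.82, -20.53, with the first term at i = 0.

Check differences: -9.4 - -5.69 = -3.71
-13.11 - -9.4 = -3.71
Common difference d = -3.71.
First term a = -5.69.
Formula: S_i = -5.69 - 3.71*i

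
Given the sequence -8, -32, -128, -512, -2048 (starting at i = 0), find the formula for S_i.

Check ratios: -32 / -8 = 4.0
Common ratio r = 4.
First term a = -8.
Formula: S_i = -8 * 4^i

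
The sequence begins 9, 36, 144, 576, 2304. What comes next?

Ratios: 36 / 9 = 4.0
This is a geometric sequence with common ratio r = 4.
Next term = 2304 * 4 = 9216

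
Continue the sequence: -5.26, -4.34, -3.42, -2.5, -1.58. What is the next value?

Differences: -4.34 - -5.26 = 0.92
This is an arithmetic sequence with common difference d = 0.92.
Next term = -1.58 + 0.92 = -0.66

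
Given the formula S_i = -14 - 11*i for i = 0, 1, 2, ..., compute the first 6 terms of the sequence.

This is an arithmetic sequence.
i=0: S_0 = -14 + -11*0 = -14
i=1: S_1 = -14 + -11*1 = -25
i=2: S_2 = -14 + -11*2 = -36
i=3: S_3 = -14 + -11*3 = -47
i=4: S_4 = -14 + -11*4 = -58
i=5: S_5 = -14 + -11*5 = -69
The first 6 terms are: [-14, -25, -36, -47, -58, -69]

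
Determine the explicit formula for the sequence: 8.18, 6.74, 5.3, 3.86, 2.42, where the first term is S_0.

Check differences: 6.74 - 8.18 = -1.44
5.3 - 6.74 = -1.44
Common difference d = -1.44.
First term a = 8.18.
Formula: S_i = 8.18 - 1.44*i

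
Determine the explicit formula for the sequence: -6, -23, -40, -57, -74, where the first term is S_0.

Check differences: -23 - -6 = -17
-40 - -23 = -17
Common difference d = -17.
First term a = -6.
Formula: S_i = -6 - 17*i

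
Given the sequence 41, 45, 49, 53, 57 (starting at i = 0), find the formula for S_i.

Check differences: 45 - 41 = 4
49 - 45 = 4
Common difference d = 4.
First term a = 41.
Formula: S_i = 41 + 4*i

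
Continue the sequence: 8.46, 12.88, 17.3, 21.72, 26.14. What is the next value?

Differences: 12.88 - 8.46 = 4.42
This is an arithmetic sequence with common difference d = 4.42.
Next term = 26.14 + 4.42 = 30.56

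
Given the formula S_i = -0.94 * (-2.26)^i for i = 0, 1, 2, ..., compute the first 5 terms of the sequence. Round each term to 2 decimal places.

This is a geometric sequence.
i=0: S_0 = -0.94 * (-2.26)^0 = -0.94
i=1: S_1 = -0.94 * (-2.26)^1 ≈ 2.12
i=2: S_2 = -0.94 * (-2.26)^2 ≈ -4.8
i=3: S_3 = -0.94 * (-2.26)^3 ≈ 10.85
i=4: S_4 = -0.94 * (-2.26)^4 ≈ -24.52
The first 5 terms are: [-0.94, 2.12, -4.8, 10.85, -24.52]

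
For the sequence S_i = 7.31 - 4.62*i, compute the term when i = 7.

S_7 = 7.31 + -4.62*7 = 7.31 + -32.34 = -25.03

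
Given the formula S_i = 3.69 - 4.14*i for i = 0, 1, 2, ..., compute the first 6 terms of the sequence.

This is an arithmetic sequence.
i=0: S_0 = 3.69 + -4.14*0 = 3.69
i=1: S_1 = 3.69 + -4.14*1 = -0.45
i=2: S_2 = 3.69 + -4.14*2 = -4.59
i=3: S_3 = 3.69 + -4.14*3 = -8.73
i=4: S_4 = 3.69 + -4.14*4 = -12.87
i=5: S_5 = 3.69 + -4.14*5 = -17.01
The first 6 terms are: [3.69, -0.45, -4.59, -8.73, -12.87, -17.01]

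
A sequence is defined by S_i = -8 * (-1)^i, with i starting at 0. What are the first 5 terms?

This is a geometric sequence.
i=0: S_0 = -8 * (-1)^0 = -8
i=1: S_1 = -8 * (-1)^1 = 8
i=2: S_2 = -8 * (-1)^2 = -8
i=3: S_3 = -8 * (-1)^3 = 8
i=4: S_4 = -8 * (-1)^4 = -8
The first 5 terms are: [-8, 8, -8, 8, -8]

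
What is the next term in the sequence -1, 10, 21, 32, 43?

Differences: 10 - -1 = 11
This is an arithmetic sequence with common difference d = 11.
Next term = 43 + 11 = 54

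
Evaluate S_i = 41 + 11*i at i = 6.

S_6 = 41 + 11*6 = 41 + 66 = 107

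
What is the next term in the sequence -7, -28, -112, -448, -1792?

Ratios: -28 / -7 = 4.0
This is a geometric sequence with common ratio r = 4.
Next term = -1792 * 4 = -7168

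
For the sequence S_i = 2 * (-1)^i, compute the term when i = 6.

S_6 = 2 * (-1)^6 = 2 * 1 = 2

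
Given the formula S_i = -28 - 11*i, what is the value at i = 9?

S_9 = -28 + -11*9 = -28 + -99 = -127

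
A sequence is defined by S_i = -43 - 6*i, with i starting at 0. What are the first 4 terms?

This is an arithmetic sequence.
i=0: S_0 = -43 + -6*0 = -43
i=1: S_1 = -43 + -6*1 = -49
i=2: S_2 = -43 + -6*2 = -55
i=3: S_3 = -43 + -6*3 = -61
The first 4 terms are: [-43, -49, -55, -61]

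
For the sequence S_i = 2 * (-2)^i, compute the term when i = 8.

S_8 = 2 * (-2)^8 = 2 * 256 = 512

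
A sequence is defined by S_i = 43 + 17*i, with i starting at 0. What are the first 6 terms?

This is an arithmetic sequence.
i=0: S_0 = 43 + 17*0 = 43
i=1: S_1 = 43 + 17*1 = 60
i=2: S_2 = 43 + 17*2 = 77
i=3: S_3 = 43 + 17*3 = 94
i=4: S_4 = 43 + 17*4 = 111
i=5: S_5 = 43 + 17*5 = 128
The first 6 terms are: [43, 60, 77, 94, 111, 128]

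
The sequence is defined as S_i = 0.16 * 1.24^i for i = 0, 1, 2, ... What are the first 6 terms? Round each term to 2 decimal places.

This is a geometric sequence.
i=0: S_0 = 0.16 * 1.24^0 = 0.16
i=1: S_1 = 0.16 * 1.24^1 ≈ 0.2
i=2: S_2 = 0.16 * 1.24^2 ≈ 0.25
i=3: S_3 = 0.16 * 1.24^3 ≈ 0.31
i=4: S_4 = 0.16 * 1.24^4 ≈ 0.38
i=5: S_5 = 0.16 * 1.24^5 ≈ 0.47
The first 6 terms are: [0.16, 0.2, 0.25, 0.31, 0.38, 0.47]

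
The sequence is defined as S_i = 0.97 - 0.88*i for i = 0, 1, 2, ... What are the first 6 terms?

This is an arithmetic sequence.
i=0: S_0 = 0.97 + -0.88*0 = 0.97
i=1: S_1 = 0.97 + -0.88*1 = 0.09
i=2: S_2 = 0.97 + -0.88*2 = -0.79
i=3: S_3 = 0.97 + -0.88*3 = -1.67
i=4: S_4 = 0.97 + -0.88*4 = -2.55
i=5: S_5 = 0.97 + -0.88*5 = -3.43
The first 6 terms are: [0.97, 0.09, -0.79, -1.67, -2.55, -3.43]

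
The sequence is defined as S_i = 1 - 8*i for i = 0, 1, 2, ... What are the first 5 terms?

This is an arithmetic sequence.
i=0: S_0 = 1 + -8*0 = 1
i=1: S_1 = 1 + -8*1 = -7
i=2: S_2 = 1 + -8*2 = -15
i=3: S_3 = 1 + -8*3 = -23
i=4: S_4 = 1 + -8*4 = -31
The first 5 terms are: [1, -7, -15, -23, -31]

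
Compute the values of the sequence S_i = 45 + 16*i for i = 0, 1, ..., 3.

This is an arithmetic sequence.
i=0: S_0 = 45 + 16*0 = 45
i=1: S_1 = 45 + 16*1 = 61
i=2: S_2 = 45 + 16*2 = 77
i=3: S_3 = 45 + 16*3 = 93
The first 4 terms are: [45, 61, 77, 93]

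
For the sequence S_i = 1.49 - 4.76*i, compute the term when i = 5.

S_5 = 1.49 + -4.76*5 = 1.49 + -23.8 = -22.31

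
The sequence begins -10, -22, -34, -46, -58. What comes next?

Differences: -22 - -10 = -12
This is an arithmetic sequence with common difference d = -12.
Next term = -58 + -12 = -70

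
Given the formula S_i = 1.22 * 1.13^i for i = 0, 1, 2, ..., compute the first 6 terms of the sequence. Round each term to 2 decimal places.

This is a geometric sequence.
i=0: S_0 = 1.22 * 1.13^0 = 1.22
i=1: S_1 = 1.22 * 1.13^1 ≈ 1.38
i=2: S_2 = 1.22 * 1.13^2 ≈ 1.56
i=3: S_3 = 1.22 * 1.13^3 ≈ 1.76
i=4: S_4 = 1.22 * 1.13^4 ≈ 1.99
i=5: S_5 = 1.22 * 1.13^5 ≈ 2.25
The first 6 terms are: [1.22, 1.38, 1.56, 1.76, 1.99, 2.25]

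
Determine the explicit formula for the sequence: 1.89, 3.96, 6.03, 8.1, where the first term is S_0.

Check differences: 3.96 - 1.89 = 2.07
6.03 - 3.96 = 2.07
Common difference d = 2.07.
First term a = 1.89.
Formula: S_i = 1.89 + 2.07*i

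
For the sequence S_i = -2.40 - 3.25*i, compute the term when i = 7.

S_7 = -2.4 + -3.25*7 = -2.4 + -22.75 = -25.15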